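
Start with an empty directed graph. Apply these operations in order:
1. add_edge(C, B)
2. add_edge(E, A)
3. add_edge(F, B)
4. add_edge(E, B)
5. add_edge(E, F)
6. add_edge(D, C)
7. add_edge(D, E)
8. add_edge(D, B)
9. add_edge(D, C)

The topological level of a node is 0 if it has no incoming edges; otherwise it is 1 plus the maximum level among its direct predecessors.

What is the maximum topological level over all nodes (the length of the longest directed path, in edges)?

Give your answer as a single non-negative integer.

Op 1: add_edge(C, B). Edges now: 1
Op 2: add_edge(E, A). Edges now: 2
Op 3: add_edge(F, B). Edges now: 3
Op 4: add_edge(E, B). Edges now: 4
Op 5: add_edge(E, F). Edges now: 5
Op 6: add_edge(D, C). Edges now: 6
Op 7: add_edge(D, E). Edges now: 7
Op 8: add_edge(D, B). Edges now: 8
Op 9: add_edge(D, C) (duplicate, no change). Edges now: 8
Compute levels (Kahn BFS):
  sources (in-degree 0): D
  process D: level=0
    D->B: in-degree(B)=3, level(B)>=1
    D->C: in-degree(C)=0, level(C)=1, enqueue
    D->E: in-degree(E)=0, level(E)=1, enqueue
  process C: level=1
    C->B: in-degree(B)=2, level(B)>=2
  process E: level=1
    E->A: in-degree(A)=0, level(A)=2, enqueue
    E->B: in-degree(B)=1, level(B)>=2
    E->F: in-degree(F)=0, level(F)=2, enqueue
  process A: level=2
  process F: level=2
    F->B: in-degree(B)=0, level(B)=3, enqueue
  process B: level=3
All levels: A:2, B:3, C:1, D:0, E:1, F:2
max level = 3

Answer: 3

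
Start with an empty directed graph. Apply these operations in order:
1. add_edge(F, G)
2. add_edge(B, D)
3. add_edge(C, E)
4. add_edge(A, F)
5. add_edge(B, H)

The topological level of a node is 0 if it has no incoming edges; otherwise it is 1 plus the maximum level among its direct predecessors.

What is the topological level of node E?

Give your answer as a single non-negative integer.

Answer: 1

Derivation:
Op 1: add_edge(F, G). Edges now: 1
Op 2: add_edge(B, D). Edges now: 2
Op 3: add_edge(C, E). Edges now: 3
Op 4: add_edge(A, F). Edges now: 4
Op 5: add_edge(B, H). Edges now: 5
Compute levels (Kahn BFS):
  sources (in-degree 0): A, B, C
  process A: level=0
    A->F: in-degree(F)=0, level(F)=1, enqueue
  process B: level=0
    B->D: in-degree(D)=0, level(D)=1, enqueue
    B->H: in-degree(H)=0, level(H)=1, enqueue
  process C: level=0
    C->E: in-degree(E)=0, level(E)=1, enqueue
  process F: level=1
    F->G: in-degree(G)=0, level(G)=2, enqueue
  process D: level=1
  process H: level=1
  process E: level=1
  process G: level=2
All levels: A:0, B:0, C:0, D:1, E:1, F:1, G:2, H:1
level(E) = 1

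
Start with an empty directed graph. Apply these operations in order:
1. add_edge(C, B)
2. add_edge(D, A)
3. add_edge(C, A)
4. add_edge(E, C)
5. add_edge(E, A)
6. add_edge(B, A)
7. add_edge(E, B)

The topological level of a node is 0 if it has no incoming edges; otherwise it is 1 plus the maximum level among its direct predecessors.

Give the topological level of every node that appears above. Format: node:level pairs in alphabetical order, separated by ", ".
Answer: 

Answer: A:3, B:2, C:1, D:0, E:0

Derivation:
Op 1: add_edge(C, B). Edges now: 1
Op 2: add_edge(D, A). Edges now: 2
Op 3: add_edge(C, A). Edges now: 3
Op 4: add_edge(E, C). Edges now: 4
Op 5: add_edge(E, A). Edges now: 5
Op 6: add_edge(B, A). Edges now: 6
Op 7: add_edge(E, B). Edges now: 7
Compute levels (Kahn BFS):
  sources (in-degree 0): D, E
  process D: level=0
    D->A: in-degree(A)=3, level(A)>=1
  process E: level=0
    E->A: in-degree(A)=2, level(A)>=1
    E->B: in-degree(B)=1, level(B)>=1
    E->C: in-degree(C)=0, level(C)=1, enqueue
  process C: level=1
    C->A: in-degree(A)=1, level(A)>=2
    C->B: in-degree(B)=0, level(B)=2, enqueue
  process B: level=2
    B->A: in-degree(A)=0, level(A)=3, enqueue
  process A: level=3
All levels: A:3, B:2, C:1, D:0, E:0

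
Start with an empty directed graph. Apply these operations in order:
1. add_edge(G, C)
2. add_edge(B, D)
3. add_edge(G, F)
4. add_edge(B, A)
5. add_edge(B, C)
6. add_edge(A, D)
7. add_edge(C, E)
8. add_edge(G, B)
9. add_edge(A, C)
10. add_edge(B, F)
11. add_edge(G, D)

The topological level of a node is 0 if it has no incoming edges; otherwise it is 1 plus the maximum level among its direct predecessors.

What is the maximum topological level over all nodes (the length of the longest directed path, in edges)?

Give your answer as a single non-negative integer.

Answer: 4

Derivation:
Op 1: add_edge(G, C). Edges now: 1
Op 2: add_edge(B, D). Edges now: 2
Op 3: add_edge(G, F). Edges now: 3
Op 4: add_edge(B, A). Edges now: 4
Op 5: add_edge(B, C). Edges now: 5
Op 6: add_edge(A, D). Edges now: 6
Op 7: add_edge(C, E). Edges now: 7
Op 8: add_edge(G, B). Edges now: 8
Op 9: add_edge(A, C). Edges now: 9
Op 10: add_edge(B, F). Edges now: 10
Op 11: add_edge(G, D). Edges now: 11
Compute levels (Kahn BFS):
  sources (in-degree 0): G
  process G: level=0
    G->B: in-degree(B)=0, level(B)=1, enqueue
    G->C: in-degree(C)=2, level(C)>=1
    G->D: in-degree(D)=2, level(D)>=1
    G->F: in-degree(F)=1, level(F)>=1
  process B: level=1
    B->A: in-degree(A)=0, level(A)=2, enqueue
    B->C: in-degree(C)=1, level(C)>=2
    B->D: in-degree(D)=1, level(D)>=2
    B->F: in-degree(F)=0, level(F)=2, enqueue
  process A: level=2
    A->C: in-degree(C)=0, level(C)=3, enqueue
    A->D: in-degree(D)=0, level(D)=3, enqueue
  process F: level=2
  process C: level=3
    C->E: in-degree(E)=0, level(E)=4, enqueue
  process D: level=3
  process E: level=4
All levels: A:2, B:1, C:3, D:3, E:4, F:2, G:0
max level = 4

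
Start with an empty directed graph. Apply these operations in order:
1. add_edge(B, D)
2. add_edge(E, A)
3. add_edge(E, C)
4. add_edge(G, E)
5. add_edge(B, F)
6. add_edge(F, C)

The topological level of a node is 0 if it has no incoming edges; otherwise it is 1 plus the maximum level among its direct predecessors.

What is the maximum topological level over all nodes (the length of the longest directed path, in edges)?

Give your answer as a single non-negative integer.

Answer: 2

Derivation:
Op 1: add_edge(B, D). Edges now: 1
Op 2: add_edge(E, A). Edges now: 2
Op 3: add_edge(E, C). Edges now: 3
Op 4: add_edge(G, E). Edges now: 4
Op 5: add_edge(B, F). Edges now: 5
Op 6: add_edge(F, C). Edges now: 6
Compute levels (Kahn BFS):
  sources (in-degree 0): B, G
  process B: level=0
    B->D: in-degree(D)=0, level(D)=1, enqueue
    B->F: in-degree(F)=0, level(F)=1, enqueue
  process G: level=0
    G->E: in-degree(E)=0, level(E)=1, enqueue
  process D: level=1
  process F: level=1
    F->C: in-degree(C)=1, level(C)>=2
  process E: level=1
    E->A: in-degree(A)=0, level(A)=2, enqueue
    E->C: in-degree(C)=0, level(C)=2, enqueue
  process A: level=2
  process C: level=2
All levels: A:2, B:0, C:2, D:1, E:1, F:1, G:0
max level = 2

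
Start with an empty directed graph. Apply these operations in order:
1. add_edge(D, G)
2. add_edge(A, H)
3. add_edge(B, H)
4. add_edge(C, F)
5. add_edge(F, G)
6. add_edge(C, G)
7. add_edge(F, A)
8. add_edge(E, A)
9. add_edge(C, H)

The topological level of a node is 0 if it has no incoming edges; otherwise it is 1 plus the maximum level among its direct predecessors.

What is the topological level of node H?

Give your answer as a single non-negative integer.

Answer: 3

Derivation:
Op 1: add_edge(D, G). Edges now: 1
Op 2: add_edge(A, H). Edges now: 2
Op 3: add_edge(B, H). Edges now: 3
Op 4: add_edge(C, F). Edges now: 4
Op 5: add_edge(F, G). Edges now: 5
Op 6: add_edge(C, G). Edges now: 6
Op 7: add_edge(F, A). Edges now: 7
Op 8: add_edge(E, A). Edges now: 8
Op 9: add_edge(C, H). Edges now: 9
Compute levels (Kahn BFS):
  sources (in-degree 0): B, C, D, E
  process B: level=0
    B->H: in-degree(H)=2, level(H)>=1
  process C: level=0
    C->F: in-degree(F)=0, level(F)=1, enqueue
    C->G: in-degree(G)=2, level(G)>=1
    C->H: in-degree(H)=1, level(H)>=1
  process D: level=0
    D->G: in-degree(G)=1, level(G)>=1
  process E: level=0
    E->A: in-degree(A)=1, level(A)>=1
  process F: level=1
    F->A: in-degree(A)=0, level(A)=2, enqueue
    F->G: in-degree(G)=0, level(G)=2, enqueue
  process A: level=2
    A->H: in-degree(H)=0, level(H)=3, enqueue
  process G: level=2
  process H: level=3
All levels: A:2, B:0, C:0, D:0, E:0, F:1, G:2, H:3
level(H) = 3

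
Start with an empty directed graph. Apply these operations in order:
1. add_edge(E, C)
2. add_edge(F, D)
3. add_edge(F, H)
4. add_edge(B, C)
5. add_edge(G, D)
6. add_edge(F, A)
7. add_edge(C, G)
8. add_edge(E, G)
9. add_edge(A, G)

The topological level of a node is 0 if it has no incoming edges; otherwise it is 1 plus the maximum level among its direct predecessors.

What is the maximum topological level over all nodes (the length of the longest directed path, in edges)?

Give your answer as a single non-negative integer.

Op 1: add_edge(E, C). Edges now: 1
Op 2: add_edge(F, D). Edges now: 2
Op 3: add_edge(F, H). Edges now: 3
Op 4: add_edge(B, C). Edges now: 4
Op 5: add_edge(G, D). Edges now: 5
Op 6: add_edge(F, A). Edges now: 6
Op 7: add_edge(C, G). Edges now: 7
Op 8: add_edge(E, G). Edges now: 8
Op 9: add_edge(A, G). Edges now: 9
Compute levels (Kahn BFS):
  sources (in-degree 0): B, E, F
  process B: level=0
    B->C: in-degree(C)=1, level(C)>=1
  process E: level=0
    E->C: in-degree(C)=0, level(C)=1, enqueue
    E->G: in-degree(G)=2, level(G)>=1
  process F: level=0
    F->A: in-degree(A)=0, level(A)=1, enqueue
    F->D: in-degree(D)=1, level(D)>=1
    F->H: in-degree(H)=0, level(H)=1, enqueue
  process C: level=1
    C->G: in-degree(G)=1, level(G)>=2
  process A: level=1
    A->G: in-degree(G)=0, level(G)=2, enqueue
  process H: level=1
  process G: level=2
    G->D: in-degree(D)=0, level(D)=3, enqueue
  process D: level=3
All levels: A:1, B:0, C:1, D:3, E:0, F:0, G:2, H:1
max level = 3

Answer: 3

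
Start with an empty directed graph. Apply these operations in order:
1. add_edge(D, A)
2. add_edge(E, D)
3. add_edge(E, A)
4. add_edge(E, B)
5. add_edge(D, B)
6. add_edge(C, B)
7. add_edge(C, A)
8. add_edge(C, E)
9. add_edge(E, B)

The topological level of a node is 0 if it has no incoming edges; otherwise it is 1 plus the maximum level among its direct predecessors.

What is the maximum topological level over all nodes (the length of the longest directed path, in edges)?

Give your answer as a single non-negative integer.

Op 1: add_edge(D, A). Edges now: 1
Op 2: add_edge(E, D). Edges now: 2
Op 3: add_edge(E, A). Edges now: 3
Op 4: add_edge(E, B). Edges now: 4
Op 5: add_edge(D, B). Edges now: 5
Op 6: add_edge(C, B). Edges now: 6
Op 7: add_edge(C, A). Edges now: 7
Op 8: add_edge(C, E). Edges now: 8
Op 9: add_edge(E, B) (duplicate, no change). Edges now: 8
Compute levels (Kahn BFS):
  sources (in-degree 0): C
  process C: level=0
    C->A: in-degree(A)=2, level(A)>=1
    C->B: in-degree(B)=2, level(B)>=1
    C->E: in-degree(E)=0, level(E)=1, enqueue
  process E: level=1
    E->A: in-degree(A)=1, level(A)>=2
    E->B: in-degree(B)=1, level(B)>=2
    E->D: in-degree(D)=0, level(D)=2, enqueue
  process D: level=2
    D->A: in-degree(A)=0, level(A)=3, enqueue
    D->B: in-degree(B)=0, level(B)=3, enqueue
  process A: level=3
  process B: level=3
All levels: A:3, B:3, C:0, D:2, E:1
max level = 3

Answer: 3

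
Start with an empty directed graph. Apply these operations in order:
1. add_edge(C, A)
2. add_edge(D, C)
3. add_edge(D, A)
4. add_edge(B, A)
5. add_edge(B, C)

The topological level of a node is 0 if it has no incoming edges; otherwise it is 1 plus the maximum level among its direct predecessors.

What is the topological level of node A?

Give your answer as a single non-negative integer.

Answer: 2

Derivation:
Op 1: add_edge(C, A). Edges now: 1
Op 2: add_edge(D, C). Edges now: 2
Op 3: add_edge(D, A). Edges now: 3
Op 4: add_edge(B, A). Edges now: 4
Op 5: add_edge(B, C). Edges now: 5
Compute levels (Kahn BFS):
  sources (in-degree 0): B, D
  process B: level=0
    B->A: in-degree(A)=2, level(A)>=1
    B->C: in-degree(C)=1, level(C)>=1
  process D: level=0
    D->A: in-degree(A)=1, level(A)>=1
    D->C: in-degree(C)=0, level(C)=1, enqueue
  process C: level=1
    C->A: in-degree(A)=0, level(A)=2, enqueue
  process A: level=2
All levels: A:2, B:0, C:1, D:0
level(A) = 2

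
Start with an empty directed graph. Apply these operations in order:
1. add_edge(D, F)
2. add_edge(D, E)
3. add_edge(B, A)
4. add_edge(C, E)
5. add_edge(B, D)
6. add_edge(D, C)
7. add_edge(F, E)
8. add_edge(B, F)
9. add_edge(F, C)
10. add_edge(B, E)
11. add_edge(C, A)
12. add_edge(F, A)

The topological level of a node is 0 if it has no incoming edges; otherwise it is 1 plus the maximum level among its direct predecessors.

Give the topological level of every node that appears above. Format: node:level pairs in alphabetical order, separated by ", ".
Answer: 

Op 1: add_edge(D, F). Edges now: 1
Op 2: add_edge(D, E). Edges now: 2
Op 3: add_edge(B, A). Edges now: 3
Op 4: add_edge(C, E). Edges now: 4
Op 5: add_edge(B, D). Edges now: 5
Op 6: add_edge(D, C). Edges now: 6
Op 7: add_edge(F, E). Edges now: 7
Op 8: add_edge(B, F). Edges now: 8
Op 9: add_edge(F, C). Edges now: 9
Op 10: add_edge(B, E). Edges now: 10
Op 11: add_edge(C, A). Edges now: 11
Op 12: add_edge(F, A). Edges now: 12
Compute levels (Kahn BFS):
  sources (in-degree 0): B
  process B: level=0
    B->A: in-degree(A)=2, level(A)>=1
    B->D: in-degree(D)=0, level(D)=1, enqueue
    B->E: in-degree(E)=3, level(E)>=1
    B->F: in-degree(F)=1, level(F)>=1
  process D: level=1
    D->C: in-degree(C)=1, level(C)>=2
    D->E: in-degree(E)=2, level(E)>=2
    D->F: in-degree(F)=0, level(F)=2, enqueue
  process F: level=2
    F->A: in-degree(A)=1, level(A)>=3
    F->C: in-degree(C)=0, level(C)=3, enqueue
    F->E: in-degree(E)=1, level(E)>=3
  process C: level=3
    C->A: in-degree(A)=0, level(A)=4, enqueue
    C->E: in-degree(E)=0, level(E)=4, enqueue
  process A: level=4
  process E: level=4
All levels: A:4, B:0, C:3, D:1, E:4, F:2

Answer: A:4, B:0, C:3, D:1, E:4, F:2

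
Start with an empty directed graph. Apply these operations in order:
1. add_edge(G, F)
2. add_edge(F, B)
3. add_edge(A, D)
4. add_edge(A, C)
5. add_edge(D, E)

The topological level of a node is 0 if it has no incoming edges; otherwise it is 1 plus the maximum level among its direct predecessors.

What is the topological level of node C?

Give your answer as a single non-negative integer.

Op 1: add_edge(G, F). Edges now: 1
Op 2: add_edge(F, B). Edges now: 2
Op 3: add_edge(A, D). Edges now: 3
Op 4: add_edge(A, C). Edges now: 4
Op 5: add_edge(D, E). Edges now: 5
Compute levels (Kahn BFS):
  sources (in-degree 0): A, G
  process A: level=0
    A->C: in-degree(C)=0, level(C)=1, enqueue
    A->D: in-degree(D)=0, level(D)=1, enqueue
  process G: level=0
    G->F: in-degree(F)=0, level(F)=1, enqueue
  process C: level=1
  process D: level=1
    D->E: in-degree(E)=0, level(E)=2, enqueue
  process F: level=1
    F->B: in-degree(B)=0, level(B)=2, enqueue
  process E: level=2
  process B: level=2
All levels: A:0, B:2, C:1, D:1, E:2, F:1, G:0
level(C) = 1

Answer: 1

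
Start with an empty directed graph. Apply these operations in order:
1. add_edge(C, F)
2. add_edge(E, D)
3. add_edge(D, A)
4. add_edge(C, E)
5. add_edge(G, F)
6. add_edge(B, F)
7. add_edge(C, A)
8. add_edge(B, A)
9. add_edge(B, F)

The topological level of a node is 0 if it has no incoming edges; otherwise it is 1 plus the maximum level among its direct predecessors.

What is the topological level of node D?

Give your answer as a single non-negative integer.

Op 1: add_edge(C, F). Edges now: 1
Op 2: add_edge(E, D). Edges now: 2
Op 3: add_edge(D, A). Edges now: 3
Op 4: add_edge(C, E). Edges now: 4
Op 5: add_edge(G, F). Edges now: 5
Op 6: add_edge(B, F). Edges now: 6
Op 7: add_edge(C, A). Edges now: 7
Op 8: add_edge(B, A). Edges now: 8
Op 9: add_edge(B, F) (duplicate, no change). Edges now: 8
Compute levels (Kahn BFS):
  sources (in-degree 0): B, C, G
  process B: level=0
    B->A: in-degree(A)=2, level(A)>=1
    B->F: in-degree(F)=2, level(F)>=1
  process C: level=0
    C->A: in-degree(A)=1, level(A)>=1
    C->E: in-degree(E)=0, level(E)=1, enqueue
    C->F: in-degree(F)=1, level(F)>=1
  process G: level=0
    G->F: in-degree(F)=0, level(F)=1, enqueue
  process E: level=1
    E->D: in-degree(D)=0, level(D)=2, enqueue
  process F: level=1
  process D: level=2
    D->A: in-degree(A)=0, level(A)=3, enqueue
  process A: level=3
All levels: A:3, B:0, C:0, D:2, E:1, F:1, G:0
level(D) = 2

Answer: 2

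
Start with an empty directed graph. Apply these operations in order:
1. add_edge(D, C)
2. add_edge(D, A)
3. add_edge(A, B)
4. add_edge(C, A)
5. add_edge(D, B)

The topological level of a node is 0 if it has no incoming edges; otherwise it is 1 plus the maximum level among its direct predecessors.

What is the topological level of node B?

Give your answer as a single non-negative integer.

Answer: 3

Derivation:
Op 1: add_edge(D, C). Edges now: 1
Op 2: add_edge(D, A). Edges now: 2
Op 3: add_edge(A, B). Edges now: 3
Op 4: add_edge(C, A). Edges now: 4
Op 5: add_edge(D, B). Edges now: 5
Compute levels (Kahn BFS):
  sources (in-degree 0): D
  process D: level=0
    D->A: in-degree(A)=1, level(A)>=1
    D->B: in-degree(B)=1, level(B)>=1
    D->C: in-degree(C)=0, level(C)=1, enqueue
  process C: level=1
    C->A: in-degree(A)=0, level(A)=2, enqueue
  process A: level=2
    A->B: in-degree(B)=0, level(B)=3, enqueue
  process B: level=3
All levels: A:2, B:3, C:1, D:0
level(B) = 3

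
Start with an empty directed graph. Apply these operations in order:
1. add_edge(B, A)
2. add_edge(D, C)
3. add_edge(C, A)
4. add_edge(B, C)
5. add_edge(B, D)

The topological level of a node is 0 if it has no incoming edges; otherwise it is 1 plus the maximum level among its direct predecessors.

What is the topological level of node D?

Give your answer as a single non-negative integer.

Op 1: add_edge(B, A). Edges now: 1
Op 2: add_edge(D, C). Edges now: 2
Op 3: add_edge(C, A). Edges now: 3
Op 4: add_edge(B, C). Edges now: 4
Op 5: add_edge(B, D). Edges now: 5
Compute levels (Kahn BFS):
  sources (in-degree 0): B
  process B: level=0
    B->A: in-degree(A)=1, level(A)>=1
    B->C: in-degree(C)=1, level(C)>=1
    B->D: in-degree(D)=0, level(D)=1, enqueue
  process D: level=1
    D->C: in-degree(C)=0, level(C)=2, enqueue
  process C: level=2
    C->A: in-degree(A)=0, level(A)=3, enqueue
  process A: level=3
All levels: A:3, B:0, C:2, D:1
level(D) = 1

Answer: 1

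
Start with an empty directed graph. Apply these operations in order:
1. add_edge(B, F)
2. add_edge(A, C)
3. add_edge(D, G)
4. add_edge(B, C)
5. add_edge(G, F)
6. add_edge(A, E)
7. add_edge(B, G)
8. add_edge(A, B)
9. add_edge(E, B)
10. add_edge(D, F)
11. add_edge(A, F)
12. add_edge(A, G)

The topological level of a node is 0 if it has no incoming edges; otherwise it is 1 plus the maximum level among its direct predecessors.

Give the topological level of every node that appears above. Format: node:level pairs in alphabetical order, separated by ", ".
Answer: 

Answer: A:0, B:2, C:3, D:0, E:1, F:4, G:3

Derivation:
Op 1: add_edge(B, F). Edges now: 1
Op 2: add_edge(A, C). Edges now: 2
Op 3: add_edge(D, G). Edges now: 3
Op 4: add_edge(B, C). Edges now: 4
Op 5: add_edge(G, F). Edges now: 5
Op 6: add_edge(A, E). Edges now: 6
Op 7: add_edge(B, G). Edges now: 7
Op 8: add_edge(A, B). Edges now: 8
Op 9: add_edge(E, B). Edges now: 9
Op 10: add_edge(D, F). Edges now: 10
Op 11: add_edge(A, F). Edges now: 11
Op 12: add_edge(A, G). Edges now: 12
Compute levels (Kahn BFS):
  sources (in-degree 0): A, D
  process A: level=0
    A->B: in-degree(B)=1, level(B)>=1
    A->C: in-degree(C)=1, level(C)>=1
    A->E: in-degree(E)=0, level(E)=1, enqueue
    A->F: in-degree(F)=3, level(F)>=1
    A->G: in-degree(G)=2, level(G)>=1
  process D: level=0
    D->F: in-degree(F)=2, level(F)>=1
    D->G: in-degree(G)=1, level(G)>=1
  process E: level=1
    E->B: in-degree(B)=0, level(B)=2, enqueue
  process B: level=2
    B->C: in-degree(C)=0, level(C)=3, enqueue
    B->F: in-degree(F)=1, level(F)>=3
    B->G: in-degree(G)=0, level(G)=3, enqueue
  process C: level=3
  process G: level=3
    G->F: in-degree(F)=0, level(F)=4, enqueue
  process F: level=4
All levels: A:0, B:2, C:3, D:0, E:1, F:4, G:3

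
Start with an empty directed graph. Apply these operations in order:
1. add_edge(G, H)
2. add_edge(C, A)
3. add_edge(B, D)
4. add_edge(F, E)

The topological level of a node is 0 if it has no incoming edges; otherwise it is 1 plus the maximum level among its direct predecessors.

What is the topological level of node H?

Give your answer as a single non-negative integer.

Answer: 1

Derivation:
Op 1: add_edge(G, H). Edges now: 1
Op 2: add_edge(C, A). Edges now: 2
Op 3: add_edge(B, D). Edges now: 3
Op 4: add_edge(F, E). Edges now: 4
Compute levels (Kahn BFS):
  sources (in-degree 0): B, C, F, G
  process B: level=0
    B->D: in-degree(D)=0, level(D)=1, enqueue
  process C: level=0
    C->A: in-degree(A)=0, level(A)=1, enqueue
  process F: level=0
    F->E: in-degree(E)=0, level(E)=1, enqueue
  process G: level=0
    G->H: in-degree(H)=0, level(H)=1, enqueue
  process D: level=1
  process A: level=1
  process E: level=1
  process H: level=1
All levels: A:1, B:0, C:0, D:1, E:1, F:0, G:0, H:1
level(H) = 1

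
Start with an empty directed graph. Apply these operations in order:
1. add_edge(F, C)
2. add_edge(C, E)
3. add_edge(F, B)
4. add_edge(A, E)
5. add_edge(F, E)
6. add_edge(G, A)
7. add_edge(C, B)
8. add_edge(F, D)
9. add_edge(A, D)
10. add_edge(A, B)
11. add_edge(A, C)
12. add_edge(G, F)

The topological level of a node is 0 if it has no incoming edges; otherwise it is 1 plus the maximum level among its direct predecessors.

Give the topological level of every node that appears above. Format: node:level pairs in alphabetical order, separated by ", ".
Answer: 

Op 1: add_edge(F, C). Edges now: 1
Op 2: add_edge(C, E). Edges now: 2
Op 3: add_edge(F, B). Edges now: 3
Op 4: add_edge(A, E). Edges now: 4
Op 5: add_edge(F, E). Edges now: 5
Op 6: add_edge(G, A). Edges now: 6
Op 7: add_edge(C, B). Edges now: 7
Op 8: add_edge(F, D). Edges now: 8
Op 9: add_edge(A, D). Edges now: 9
Op 10: add_edge(A, B). Edges now: 10
Op 11: add_edge(A, C). Edges now: 11
Op 12: add_edge(G, F). Edges now: 12
Compute levels (Kahn BFS):
  sources (in-degree 0): G
  process G: level=0
    G->A: in-degree(A)=0, level(A)=1, enqueue
    G->F: in-degree(F)=0, level(F)=1, enqueue
  process A: level=1
    A->B: in-degree(B)=2, level(B)>=2
    A->C: in-degree(C)=1, level(C)>=2
    A->D: in-degree(D)=1, level(D)>=2
    A->E: in-degree(E)=2, level(E)>=2
  process F: level=1
    F->B: in-degree(B)=1, level(B)>=2
    F->C: in-degree(C)=0, level(C)=2, enqueue
    F->D: in-degree(D)=0, level(D)=2, enqueue
    F->E: in-degree(E)=1, level(E)>=2
  process C: level=2
    C->B: in-degree(B)=0, level(B)=3, enqueue
    C->E: in-degree(E)=0, level(E)=3, enqueue
  process D: level=2
  process B: level=3
  process E: level=3
All levels: A:1, B:3, C:2, D:2, E:3, F:1, G:0

Answer: A:1, B:3, C:2, D:2, E:3, F:1, G:0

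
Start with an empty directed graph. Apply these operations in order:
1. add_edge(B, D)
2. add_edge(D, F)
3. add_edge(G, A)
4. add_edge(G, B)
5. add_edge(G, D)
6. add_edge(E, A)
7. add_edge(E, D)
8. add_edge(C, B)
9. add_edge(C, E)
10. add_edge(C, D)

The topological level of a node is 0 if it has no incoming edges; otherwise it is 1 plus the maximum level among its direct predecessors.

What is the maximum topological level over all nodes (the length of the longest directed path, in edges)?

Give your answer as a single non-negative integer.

Answer: 3

Derivation:
Op 1: add_edge(B, D). Edges now: 1
Op 2: add_edge(D, F). Edges now: 2
Op 3: add_edge(G, A). Edges now: 3
Op 4: add_edge(G, B). Edges now: 4
Op 5: add_edge(G, D). Edges now: 5
Op 6: add_edge(E, A). Edges now: 6
Op 7: add_edge(E, D). Edges now: 7
Op 8: add_edge(C, B). Edges now: 8
Op 9: add_edge(C, E). Edges now: 9
Op 10: add_edge(C, D). Edges now: 10
Compute levels (Kahn BFS):
  sources (in-degree 0): C, G
  process C: level=0
    C->B: in-degree(B)=1, level(B)>=1
    C->D: in-degree(D)=3, level(D)>=1
    C->E: in-degree(E)=0, level(E)=1, enqueue
  process G: level=0
    G->A: in-degree(A)=1, level(A)>=1
    G->B: in-degree(B)=0, level(B)=1, enqueue
    G->D: in-degree(D)=2, level(D)>=1
  process E: level=1
    E->A: in-degree(A)=0, level(A)=2, enqueue
    E->D: in-degree(D)=1, level(D)>=2
  process B: level=1
    B->D: in-degree(D)=0, level(D)=2, enqueue
  process A: level=2
  process D: level=2
    D->F: in-degree(F)=0, level(F)=3, enqueue
  process F: level=3
All levels: A:2, B:1, C:0, D:2, E:1, F:3, G:0
max level = 3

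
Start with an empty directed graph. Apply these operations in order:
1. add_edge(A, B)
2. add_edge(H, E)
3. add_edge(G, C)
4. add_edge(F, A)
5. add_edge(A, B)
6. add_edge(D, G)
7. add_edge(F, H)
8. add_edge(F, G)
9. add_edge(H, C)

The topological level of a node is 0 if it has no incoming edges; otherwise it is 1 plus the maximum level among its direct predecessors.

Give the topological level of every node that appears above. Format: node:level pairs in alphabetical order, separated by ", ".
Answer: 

Op 1: add_edge(A, B). Edges now: 1
Op 2: add_edge(H, E). Edges now: 2
Op 3: add_edge(G, C). Edges now: 3
Op 4: add_edge(F, A). Edges now: 4
Op 5: add_edge(A, B) (duplicate, no change). Edges now: 4
Op 6: add_edge(D, G). Edges now: 5
Op 7: add_edge(F, H). Edges now: 6
Op 8: add_edge(F, G). Edges now: 7
Op 9: add_edge(H, C). Edges now: 8
Compute levels (Kahn BFS):
  sources (in-degree 0): D, F
  process D: level=0
    D->G: in-degree(G)=1, level(G)>=1
  process F: level=0
    F->A: in-degree(A)=0, level(A)=1, enqueue
    F->G: in-degree(G)=0, level(G)=1, enqueue
    F->H: in-degree(H)=0, level(H)=1, enqueue
  process A: level=1
    A->B: in-degree(B)=0, level(B)=2, enqueue
  process G: level=1
    G->C: in-degree(C)=1, level(C)>=2
  process H: level=1
    H->C: in-degree(C)=0, level(C)=2, enqueue
    H->E: in-degree(E)=0, level(E)=2, enqueue
  process B: level=2
  process C: level=2
  process E: level=2
All levels: A:1, B:2, C:2, D:0, E:2, F:0, G:1, H:1

Answer: A:1, B:2, C:2, D:0, E:2, F:0, G:1, H:1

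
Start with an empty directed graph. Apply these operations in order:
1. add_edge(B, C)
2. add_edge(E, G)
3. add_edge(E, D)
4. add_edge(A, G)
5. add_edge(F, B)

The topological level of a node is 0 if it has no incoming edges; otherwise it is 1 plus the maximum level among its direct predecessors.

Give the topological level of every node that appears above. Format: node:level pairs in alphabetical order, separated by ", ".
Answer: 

Answer: A:0, B:1, C:2, D:1, E:0, F:0, G:1

Derivation:
Op 1: add_edge(B, C). Edges now: 1
Op 2: add_edge(E, G). Edges now: 2
Op 3: add_edge(E, D). Edges now: 3
Op 4: add_edge(A, G). Edges now: 4
Op 5: add_edge(F, B). Edges now: 5
Compute levels (Kahn BFS):
  sources (in-degree 0): A, E, F
  process A: level=0
    A->G: in-degree(G)=1, level(G)>=1
  process E: level=0
    E->D: in-degree(D)=0, level(D)=1, enqueue
    E->G: in-degree(G)=0, level(G)=1, enqueue
  process F: level=0
    F->B: in-degree(B)=0, level(B)=1, enqueue
  process D: level=1
  process G: level=1
  process B: level=1
    B->C: in-degree(C)=0, level(C)=2, enqueue
  process C: level=2
All levels: A:0, B:1, C:2, D:1, E:0, F:0, G:1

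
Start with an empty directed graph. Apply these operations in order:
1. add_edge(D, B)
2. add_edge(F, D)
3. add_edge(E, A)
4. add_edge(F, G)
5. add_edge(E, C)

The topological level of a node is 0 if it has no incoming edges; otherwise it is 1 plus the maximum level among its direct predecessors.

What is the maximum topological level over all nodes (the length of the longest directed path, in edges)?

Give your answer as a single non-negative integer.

Op 1: add_edge(D, B). Edges now: 1
Op 2: add_edge(F, D). Edges now: 2
Op 3: add_edge(E, A). Edges now: 3
Op 4: add_edge(F, G). Edges now: 4
Op 5: add_edge(E, C). Edges now: 5
Compute levels (Kahn BFS):
  sources (in-degree 0): E, F
  process E: level=0
    E->A: in-degree(A)=0, level(A)=1, enqueue
    E->C: in-degree(C)=0, level(C)=1, enqueue
  process F: level=0
    F->D: in-degree(D)=0, level(D)=1, enqueue
    F->G: in-degree(G)=0, level(G)=1, enqueue
  process A: level=1
  process C: level=1
  process D: level=1
    D->B: in-degree(B)=0, level(B)=2, enqueue
  process G: level=1
  process B: level=2
All levels: A:1, B:2, C:1, D:1, E:0, F:0, G:1
max level = 2

Answer: 2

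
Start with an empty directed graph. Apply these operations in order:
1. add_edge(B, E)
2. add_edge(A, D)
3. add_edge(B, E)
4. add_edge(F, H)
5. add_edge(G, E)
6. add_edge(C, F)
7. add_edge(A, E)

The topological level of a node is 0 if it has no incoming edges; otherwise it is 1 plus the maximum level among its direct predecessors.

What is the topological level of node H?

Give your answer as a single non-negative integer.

Answer: 2

Derivation:
Op 1: add_edge(B, E). Edges now: 1
Op 2: add_edge(A, D). Edges now: 2
Op 3: add_edge(B, E) (duplicate, no change). Edges now: 2
Op 4: add_edge(F, H). Edges now: 3
Op 5: add_edge(G, E). Edges now: 4
Op 6: add_edge(C, F). Edges now: 5
Op 7: add_edge(A, E). Edges now: 6
Compute levels (Kahn BFS):
  sources (in-degree 0): A, B, C, G
  process A: level=0
    A->D: in-degree(D)=0, level(D)=1, enqueue
    A->E: in-degree(E)=2, level(E)>=1
  process B: level=0
    B->E: in-degree(E)=1, level(E)>=1
  process C: level=0
    C->F: in-degree(F)=0, level(F)=1, enqueue
  process G: level=0
    G->E: in-degree(E)=0, level(E)=1, enqueue
  process D: level=1
  process F: level=1
    F->H: in-degree(H)=0, level(H)=2, enqueue
  process E: level=1
  process H: level=2
All levels: A:0, B:0, C:0, D:1, E:1, F:1, G:0, H:2
level(H) = 2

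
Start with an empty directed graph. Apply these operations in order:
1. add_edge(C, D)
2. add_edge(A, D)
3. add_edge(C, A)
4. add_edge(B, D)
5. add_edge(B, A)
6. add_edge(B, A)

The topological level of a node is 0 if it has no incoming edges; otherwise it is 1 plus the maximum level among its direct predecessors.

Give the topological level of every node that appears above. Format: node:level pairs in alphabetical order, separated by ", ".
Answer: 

Answer: A:1, B:0, C:0, D:2

Derivation:
Op 1: add_edge(C, D). Edges now: 1
Op 2: add_edge(A, D). Edges now: 2
Op 3: add_edge(C, A). Edges now: 3
Op 4: add_edge(B, D). Edges now: 4
Op 5: add_edge(B, A). Edges now: 5
Op 6: add_edge(B, A) (duplicate, no change). Edges now: 5
Compute levels (Kahn BFS):
  sources (in-degree 0): B, C
  process B: level=0
    B->A: in-degree(A)=1, level(A)>=1
    B->D: in-degree(D)=2, level(D)>=1
  process C: level=0
    C->A: in-degree(A)=0, level(A)=1, enqueue
    C->D: in-degree(D)=1, level(D)>=1
  process A: level=1
    A->D: in-degree(D)=0, level(D)=2, enqueue
  process D: level=2
All levels: A:1, B:0, C:0, D:2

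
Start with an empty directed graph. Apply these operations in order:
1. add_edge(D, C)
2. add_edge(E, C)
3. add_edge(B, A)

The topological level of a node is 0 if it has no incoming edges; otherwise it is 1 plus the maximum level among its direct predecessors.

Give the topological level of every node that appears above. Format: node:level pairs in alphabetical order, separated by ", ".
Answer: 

Answer: A:1, B:0, C:1, D:0, E:0

Derivation:
Op 1: add_edge(D, C). Edges now: 1
Op 2: add_edge(E, C). Edges now: 2
Op 3: add_edge(B, A). Edges now: 3
Compute levels (Kahn BFS):
  sources (in-degree 0): B, D, E
  process B: level=0
    B->A: in-degree(A)=0, level(A)=1, enqueue
  process D: level=0
    D->C: in-degree(C)=1, level(C)>=1
  process E: level=0
    E->C: in-degree(C)=0, level(C)=1, enqueue
  process A: level=1
  process C: level=1
All levels: A:1, B:0, C:1, D:0, E:0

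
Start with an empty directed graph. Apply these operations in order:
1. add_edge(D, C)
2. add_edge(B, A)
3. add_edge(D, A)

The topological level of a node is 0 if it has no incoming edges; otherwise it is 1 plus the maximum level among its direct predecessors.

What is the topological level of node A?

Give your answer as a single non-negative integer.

Answer: 1

Derivation:
Op 1: add_edge(D, C). Edges now: 1
Op 2: add_edge(B, A). Edges now: 2
Op 3: add_edge(D, A). Edges now: 3
Compute levels (Kahn BFS):
  sources (in-degree 0): B, D
  process B: level=0
    B->A: in-degree(A)=1, level(A)>=1
  process D: level=0
    D->A: in-degree(A)=0, level(A)=1, enqueue
    D->C: in-degree(C)=0, level(C)=1, enqueue
  process A: level=1
  process C: level=1
All levels: A:1, B:0, C:1, D:0
level(A) = 1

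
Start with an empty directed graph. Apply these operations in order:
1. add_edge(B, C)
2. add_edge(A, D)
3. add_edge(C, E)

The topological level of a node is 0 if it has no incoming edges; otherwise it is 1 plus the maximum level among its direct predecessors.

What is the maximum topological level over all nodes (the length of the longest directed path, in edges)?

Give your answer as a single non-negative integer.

Answer: 2

Derivation:
Op 1: add_edge(B, C). Edges now: 1
Op 2: add_edge(A, D). Edges now: 2
Op 3: add_edge(C, E). Edges now: 3
Compute levels (Kahn BFS):
  sources (in-degree 0): A, B
  process A: level=0
    A->D: in-degree(D)=0, level(D)=1, enqueue
  process B: level=0
    B->C: in-degree(C)=0, level(C)=1, enqueue
  process D: level=1
  process C: level=1
    C->E: in-degree(E)=0, level(E)=2, enqueue
  process E: level=2
All levels: A:0, B:0, C:1, D:1, E:2
max level = 2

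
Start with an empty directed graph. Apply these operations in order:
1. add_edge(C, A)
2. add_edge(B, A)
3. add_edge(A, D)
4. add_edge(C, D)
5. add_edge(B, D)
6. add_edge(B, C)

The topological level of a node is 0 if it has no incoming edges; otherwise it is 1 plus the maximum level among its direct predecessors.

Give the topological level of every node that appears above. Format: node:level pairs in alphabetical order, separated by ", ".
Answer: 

Answer: A:2, B:0, C:1, D:3

Derivation:
Op 1: add_edge(C, A). Edges now: 1
Op 2: add_edge(B, A). Edges now: 2
Op 3: add_edge(A, D). Edges now: 3
Op 4: add_edge(C, D). Edges now: 4
Op 5: add_edge(B, D). Edges now: 5
Op 6: add_edge(B, C). Edges now: 6
Compute levels (Kahn BFS):
  sources (in-degree 0): B
  process B: level=0
    B->A: in-degree(A)=1, level(A)>=1
    B->C: in-degree(C)=0, level(C)=1, enqueue
    B->D: in-degree(D)=2, level(D)>=1
  process C: level=1
    C->A: in-degree(A)=0, level(A)=2, enqueue
    C->D: in-degree(D)=1, level(D)>=2
  process A: level=2
    A->D: in-degree(D)=0, level(D)=3, enqueue
  process D: level=3
All levels: A:2, B:0, C:1, D:3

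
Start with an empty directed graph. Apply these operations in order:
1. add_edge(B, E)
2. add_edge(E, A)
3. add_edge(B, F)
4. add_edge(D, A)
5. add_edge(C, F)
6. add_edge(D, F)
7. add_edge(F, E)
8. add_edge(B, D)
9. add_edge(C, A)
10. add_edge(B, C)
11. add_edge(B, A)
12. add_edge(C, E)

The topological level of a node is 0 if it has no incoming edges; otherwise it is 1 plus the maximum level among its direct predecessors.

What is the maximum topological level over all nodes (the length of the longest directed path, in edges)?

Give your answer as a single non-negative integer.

Answer: 4

Derivation:
Op 1: add_edge(B, E). Edges now: 1
Op 2: add_edge(E, A). Edges now: 2
Op 3: add_edge(B, F). Edges now: 3
Op 4: add_edge(D, A). Edges now: 4
Op 5: add_edge(C, F). Edges now: 5
Op 6: add_edge(D, F). Edges now: 6
Op 7: add_edge(F, E). Edges now: 7
Op 8: add_edge(B, D). Edges now: 8
Op 9: add_edge(C, A). Edges now: 9
Op 10: add_edge(B, C). Edges now: 10
Op 11: add_edge(B, A). Edges now: 11
Op 12: add_edge(C, E). Edges now: 12
Compute levels (Kahn BFS):
  sources (in-degree 0): B
  process B: level=0
    B->A: in-degree(A)=3, level(A)>=1
    B->C: in-degree(C)=0, level(C)=1, enqueue
    B->D: in-degree(D)=0, level(D)=1, enqueue
    B->E: in-degree(E)=2, level(E)>=1
    B->F: in-degree(F)=2, level(F)>=1
  process C: level=1
    C->A: in-degree(A)=2, level(A)>=2
    C->E: in-degree(E)=1, level(E)>=2
    C->F: in-degree(F)=1, level(F)>=2
  process D: level=1
    D->A: in-degree(A)=1, level(A)>=2
    D->F: in-degree(F)=0, level(F)=2, enqueue
  process F: level=2
    F->E: in-degree(E)=0, level(E)=3, enqueue
  process E: level=3
    E->A: in-degree(A)=0, level(A)=4, enqueue
  process A: level=4
All levels: A:4, B:0, C:1, D:1, E:3, F:2
max level = 4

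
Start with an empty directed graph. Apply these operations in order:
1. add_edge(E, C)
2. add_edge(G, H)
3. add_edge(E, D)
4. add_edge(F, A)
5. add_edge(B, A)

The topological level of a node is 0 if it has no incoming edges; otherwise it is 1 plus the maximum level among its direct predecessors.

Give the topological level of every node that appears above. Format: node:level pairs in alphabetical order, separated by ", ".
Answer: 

Answer: A:1, B:0, C:1, D:1, E:0, F:0, G:0, H:1

Derivation:
Op 1: add_edge(E, C). Edges now: 1
Op 2: add_edge(G, H). Edges now: 2
Op 3: add_edge(E, D). Edges now: 3
Op 4: add_edge(F, A). Edges now: 4
Op 5: add_edge(B, A). Edges now: 5
Compute levels (Kahn BFS):
  sources (in-degree 0): B, E, F, G
  process B: level=0
    B->A: in-degree(A)=1, level(A)>=1
  process E: level=0
    E->C: in-degree(C)=0, level(C)=1, enqueue
    E->D: in-degree(D)=0, level(D)=1, enqueue
  process F: level=0
    F->A: in-degree(A)=0, level(A)=1, enqueue
  process G: level=0
    G->H: in-degree(H)=0, level(H)=1, enqueue
  process C: level=1
  process D: level=1
  process A: level=1
  process H: level=1
All levels: A:1, B:0, C:1, D:1, E:0, F:0, G:0, H:1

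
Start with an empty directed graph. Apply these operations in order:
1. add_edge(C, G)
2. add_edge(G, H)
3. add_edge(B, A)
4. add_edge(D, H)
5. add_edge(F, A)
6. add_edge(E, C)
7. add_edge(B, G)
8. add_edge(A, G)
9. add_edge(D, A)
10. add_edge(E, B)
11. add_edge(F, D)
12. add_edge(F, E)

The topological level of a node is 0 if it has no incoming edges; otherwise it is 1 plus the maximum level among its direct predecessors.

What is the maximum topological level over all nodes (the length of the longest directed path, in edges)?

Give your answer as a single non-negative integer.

Answer: 5

Derivation:
Op 1: add_edge(C, G). Edges now: 1
Op 2: add_edge(G, H). Edges now: 2
Op 3: add_edge(B, A). Edges now: 3
Op 4: add_edge(D, H). Edges now: 4
Op 5: add_edge(F, A). Edges now: 5
Op 6: add_edge(E, C). Edges now: 6
Op 7: add_edge(B, G). Edges now: 7
Op 8: add_edge(A, G). Edges now: 8
Op 9: add_edge(D, A). Edges now: 9
Op 10: add_edge(E, B). Edges now: 10
Op 11: add_edge(F, D). Edges now: 11
Op 12: add_edge(F, E). Edges now: 12
Compute levels (Kahn BFS):
  sources (in-degree 0): F
  process F: level=0
    F->A: in-degree(A)=2, level(A)>=1
    F->D: in-degree(D)=0, level(D)=1, enqueue
    F->E: in-degree(E)=0, level(E)=1, enqueue
  process D: level=1
    D->A: in-degree(A)=1, level(A)>=2
    D->H: in-degree(H)=1, level(H)>=2
  process E: level=1
    E->B: in-degree(B)=0, level(B)=2, enqueue
    E->C: in-degree(C)=0, level(C)=2, enqueue
  process B: level=2
    B->A: in-degree(A)=0, level(A)=3, enqueue
    B->G: in-degree(G)=2, level(G)>=3
  process C: level=2
    C->G: in-degree(G)=1, level(G)>=3
  process A: level=3
    A->G: in-degree(G)=0, level(G)=4, enqueue
  process G: level=4
    G->H: in-degree(H)=0, level(H)=5, enqueue
  process H: level=5
All levels: A:3, B:2, C:2, D:1, E:1, F:0, G:4, H:5
max level = 5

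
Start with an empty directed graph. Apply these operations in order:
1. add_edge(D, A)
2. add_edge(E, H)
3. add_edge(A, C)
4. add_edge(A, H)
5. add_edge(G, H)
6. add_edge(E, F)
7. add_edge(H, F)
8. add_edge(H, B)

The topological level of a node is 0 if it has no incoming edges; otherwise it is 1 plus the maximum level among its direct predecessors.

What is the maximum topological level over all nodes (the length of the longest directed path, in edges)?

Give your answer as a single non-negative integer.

Answer: 3

Derivation:
Op 1: add_edge(D, A). Edges now: 1
Op 2: add_edge(E, H). Edges now: 2
Op 3: add_edge(A, C). Edges now: 3
Op 4: add_edge(A, H). Edges now: 4
Op 5: add_edge(G, H). Edges now: 5
Op 6: add_edge(E, F). Edges now: 6
Op 7: add_edge(H, F). Edges now: 7
Op 8: add_edge(H, B). Edges now: 8
Compute levels (Kahn BFS):
  sources (in-degree 0): D, E, G
  process D: level=0
    D->A: in-degree(A)=0, level(A)=1, enqueue
  process E: level=0
    E->F: in-degree(F)=1, level(F)>=1
    E->H: in-degree(H)=2, level(H)>=1
  process G: level=0
    G->H: in-degree(H)=1, level(H)>=1
  process A: level=1
    A->C: in-degree(C)=0, level(C)=2, enqueue
    A->H: in-degree(H)=0, level(H)=2, enqueue
  process C: level=2
  process H: level=2
    H->B: in-degree(B)=0, level(B)=3, enqueue
    H->F: in-degree(F)=0, level(F)=3, enqueue
  process B: level=3
  process F: level=3
All levels: A:1, B:3, C:2, D:0, E:0, F:3, G:0, H:2
max level = 3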